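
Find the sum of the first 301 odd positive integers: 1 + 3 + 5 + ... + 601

Sum of first n odd numbers = n²
= 301²
= 90601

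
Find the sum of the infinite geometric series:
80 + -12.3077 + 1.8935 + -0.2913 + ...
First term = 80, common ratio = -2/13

For |r| < 1, S = a / (1 - r)
S = 80 / (1 - (-2/13))
S = 80 / (15/13)
S = 208/3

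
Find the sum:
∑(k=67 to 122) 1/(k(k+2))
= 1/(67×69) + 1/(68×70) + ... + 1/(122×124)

Partial fractions: 1/(k(k+2)) = (1/2)[1/k - 1/(k+2)]
Telescoping leaves the first two and last two terms:
= (1/2)[1/67 + 1/68 - 1/123 - 1/124]
= 116711/17372028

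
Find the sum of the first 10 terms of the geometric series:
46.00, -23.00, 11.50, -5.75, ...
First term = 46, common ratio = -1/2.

Sₙ = a(1 - rⁿ) / (1 - r)
S_10 = 46(1 - (-1/2)^10) / (1 - (-1/2))
S_10 = 46(1 - (1/1024)) / (3/2)
S_10 = 7843/256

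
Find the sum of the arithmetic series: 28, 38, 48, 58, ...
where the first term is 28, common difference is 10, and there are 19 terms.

Sₙ = n/2 × (first + last)
Last term = a + (n-1)d = 28 + (19-1)×10 = 208
S_19 = 19/2 × (28 + 208)
S_19 = 19/2 × 236 = 2242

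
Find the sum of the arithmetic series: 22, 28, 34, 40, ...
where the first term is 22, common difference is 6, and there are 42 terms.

Sₙ = n/2 × (first + last)
Last term = a + (n-1)d = 22 + (42-1)×6 = 268
S_42 = 42/2 × (22 + 268)
S_42 = 42/2 × 290 = 6090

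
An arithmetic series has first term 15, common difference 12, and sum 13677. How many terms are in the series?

Using S = n/2 × [2a + (n-1)d]
13677 = n/2 × [2(15) + (n-1)(12)]
13677 = n/2 × [30 + 12n - 12]
27354 = n × [18 + 12n]
12n² + (18)n - 27354 = 0
Discriminant: Δ = (18)² - 4(12)(-27354) = 324 + 1312992 = 1313316
√Δ = 1146
n = [-(18) + √Δ] / (2·12) = (-18 + 1146) / 24 = 1128 / 24 = 47
(The negative root is discarded since n must be a positive integer.)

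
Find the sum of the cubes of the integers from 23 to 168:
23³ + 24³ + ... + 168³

Use ∑_{k=1}^{n} k³ = [n(n+1)/2]², then subtract the first 22 terms.
∑_{k=1}^{168} k³ = [168×169/2]² = 14196² = 201526416
∑_{k=1}^{22} k³ = [22×23/2]² = 253² = 64009
∑_{k=23}^{168} k³ = 201526416 - 64009 = 201462407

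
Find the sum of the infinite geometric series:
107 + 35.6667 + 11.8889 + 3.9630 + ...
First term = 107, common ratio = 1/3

For |r| < 1, S = a / (1 - r)
S = 107 / (1 - (1/3))
S = 107 / (2/3)
S = 321/2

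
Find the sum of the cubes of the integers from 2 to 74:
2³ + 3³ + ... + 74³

Use ∑_{k=1}^{n} k³ = [n(n+1)/2]², then subtract the first 1 terms.
∑_{k=1}^{74} k³ = [74×75/2]² = 2775² = 7700625
∑_{k=1}^{1} k³ = [1×2/2]² = 1² = 1
∑_{k=2}^{74} k³ = 7700625 - 1 = 7700624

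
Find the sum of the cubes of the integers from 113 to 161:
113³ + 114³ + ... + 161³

Use ∑_{k=1}^{n} k³ = [n(n+1)/2]², then subtract the first 112 terms.
∑_{k=1}^{161} k³ = [161×162/2]² = 13041² = 170067681
∑_{k=1}^{112} k³ = [112×113/2]² = 6328² = 40043584
∑_{k=113}^{161} k³ = 170067681 - 40043584 = 130024097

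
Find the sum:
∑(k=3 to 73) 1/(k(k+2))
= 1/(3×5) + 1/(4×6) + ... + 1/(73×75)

Partial fractions: 1/(k(k+2)) = (1/2)[1/k - 1/(k+2)]
Telescoping leaves the first two and last two terms:
= (1/2)[1/3 + 1/4 - 1/74 - 1/75]
= 2059/7400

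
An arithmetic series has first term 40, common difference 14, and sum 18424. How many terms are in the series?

Using S = n/2 × [2a + (n-1)d]
18424 = n/2 × [2(40) + (n-1)(14)]
18424 = n/2 × [80 + 14n - 14]
36848 = n × [66 + 14n]
14n² + (66)n - 36848 = 0
Discriminant: Δ = (66)² - 4(14)(-36848) = 4356 + 2063488 = 2067844
√Δ = 1438
n = [-(66) + √Δ] / (2·14) = (-66 + 1438) / 28 = 1372 / 28 = 49
(The negative root is discarded since n must be a positive integer.)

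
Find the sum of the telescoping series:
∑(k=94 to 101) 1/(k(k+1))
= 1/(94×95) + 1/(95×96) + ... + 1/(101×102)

Partial fractions: 1/(k(k+1)) = 1/k - 1/(k+1)
The series telescopes:
= (1/94 - 1/95) + (1/95 - 1/96) + ... + (1/101 - 1/102)
= 1/94 - 1/102
= 2/2397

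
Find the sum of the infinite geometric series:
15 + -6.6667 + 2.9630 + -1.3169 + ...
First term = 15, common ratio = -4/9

For |r| < 1, S = a / (1 - r)
S = 15 / (1 - (-4/9))
S = 15 / (13/9)
S = 135/13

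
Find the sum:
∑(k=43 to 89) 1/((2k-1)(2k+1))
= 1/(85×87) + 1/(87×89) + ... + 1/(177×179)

Partial fractions: 1/((2k-1)(2k+1)) = (1/2)[1/(2k-1) - 1/(2k+1)]
The series telescopes:
= (1/2)[1/85 - 1/179]
= 47/15215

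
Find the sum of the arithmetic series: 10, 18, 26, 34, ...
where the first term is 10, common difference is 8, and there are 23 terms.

Sₙ = n/2 × (first + last)
Last term = a + (n-1)d = 10 + (23-1)×8 = 186
S_23 = 23/2 × (10 + 186)
S_23 = 23/2 × 196 = 2254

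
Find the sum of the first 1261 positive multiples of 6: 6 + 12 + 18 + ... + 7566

Factor out 6: = 6(1 + 2 + ... + 1261) = 6 × n(n+1)/2
= 6 × 1261×1262/2
= 6 × 795691
= 4774146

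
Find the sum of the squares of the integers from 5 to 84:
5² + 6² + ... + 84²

Use ∑_{k=1}^{n} k² = n(n+1)(2n+1)/6, then subtract the first 4 terms.
∑_{k=1}^{84} k² = 84×85×169/6 = 201110
∑_{k=1}^{4} k² = 4×5×9/6 = 30
∑_{k=5}^{84} k² = 201110 - 30 = 201080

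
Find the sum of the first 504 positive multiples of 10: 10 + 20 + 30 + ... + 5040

Factor out 10: = 10(1 + 2 + ... + 504) = 10 × n(n+1)/2
= 10 × 504×505/2
= 10 × 127260
= 1272600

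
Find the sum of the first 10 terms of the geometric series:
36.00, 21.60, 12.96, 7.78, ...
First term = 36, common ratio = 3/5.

Sₙ = a(1 - rⁿ) / (1 - r)
S_10 = 36(1 - (3/5)^10) / (1 - (3/5))
S_10 = 36(1 - (59049/9765625)) / (2/5)
S_10 = 174718368/1953125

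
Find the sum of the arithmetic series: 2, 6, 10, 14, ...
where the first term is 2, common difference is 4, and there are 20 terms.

Sₙ = n/2 × (first + last)
Last term = a + (n-1)d = 2 + (20-1)×4 = 78
S_20 = 20/2 × (2 + 78)
S_20 = 20/2 × 80 = 800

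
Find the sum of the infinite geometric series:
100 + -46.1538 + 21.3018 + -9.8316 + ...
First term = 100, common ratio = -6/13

For |r| < 1, S = a / (1 - r)
S = 100 / (1 - (-6/13))
S = 100 / (19/13)
S = 1300/19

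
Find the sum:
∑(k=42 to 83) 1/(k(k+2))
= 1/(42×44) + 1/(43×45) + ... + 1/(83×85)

Partial fractions: 1/(k(k+2)) = (1/2)[1/k - 1/(k+2)]
Telescoping leaves the first two and last two terms:
= (1/2)[1/42 + 1/43 - 1/84 - 1/85]
= 7183/614040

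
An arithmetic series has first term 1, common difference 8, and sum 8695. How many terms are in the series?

Using S = n/2 × [2a + (n-1)d]
8695 = n/2 × [2(1) + (n-1)(8)]
8695 = n/2 × [2 + 8n - 8]
17390 = n × [-6 + 8n]
8n² + (-6)n - 17390 = 0
Discriminant: Δ = (-6)² - 4(8)(-17390) = 36 + 556480 = 556516
√Δ = 746
n = [-(-6) + √Δ] / (2·8) = (6 + 746) / 16 = 752 / 16 = 47
(The negative root is discarded since n must be a positive integer.)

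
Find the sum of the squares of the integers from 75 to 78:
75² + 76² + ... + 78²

Use ∑_{k=1}^{n} k² = n(n+1)(2n+1)/6, then subtract the first 74 terms.
∑_{k=1}^{78} k² = 78×79×157/6 = 161239
∑_{k=1}^{74} k² = 74×75×149/6 = 137825
∑_{k=75}^{78} k² = 161239 - 137825 = 23414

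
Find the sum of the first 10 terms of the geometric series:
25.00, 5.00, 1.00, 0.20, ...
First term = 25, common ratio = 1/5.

Sₙ = a(1 - rⁿ) / (1 - r)
S_10 = 25(1 - (1/5)^10) / (1 - (1/5))
S_10 = 25(1 - (1/9765625)) / (4/5)
S_10 = 2441406/78125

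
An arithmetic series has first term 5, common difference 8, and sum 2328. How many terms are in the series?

Using S = n/2 × [2a + (n-1)d]
2328 = n/2 × [2(5) + (n-1)(8)]
2328 = n/2 × [10 + 8n - 8]
4656 = n × [2 + 8n]
8n² + (2)n - 4656 = 0
Discriminant: Δ = (2)² - 4(8)(-4656) = 4 + 148992 = 148996
√Δ = 386
n = [-(2) + √Δ] / (2·8) = (-2 + 386) / 16 = 384 / 16 = 24
(The negative root is discarded since n must be a positive integer.)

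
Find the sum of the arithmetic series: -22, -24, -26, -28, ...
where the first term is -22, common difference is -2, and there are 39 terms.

Sₙ = n/2 × (first + last)
Last term = a + (n-1)d = -22 + (39-1)×(-2) = -98
S_39 = 39/2 × (-22 + (-98))
S_39 = 39/2 × (-120) = -2340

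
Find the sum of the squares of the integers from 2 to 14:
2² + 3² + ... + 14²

Use ∑_{k=1}^{n} k² = n(n+1)(2n+1)/6, then subtract the first 1 terms.
∑_{k=1}^{14} k² = 14×15×29/6 = 1015
∑_{k=1}^{1} k² = 1×2×3/6 = 1
∑_{k=2}^{14} k² = 1015 - 1 = 1014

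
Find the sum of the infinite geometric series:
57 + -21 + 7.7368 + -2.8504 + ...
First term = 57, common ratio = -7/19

For |r| < 1, S = a / (1 - r)
S = 57 / (1 - (-7/19))
S = 57 / (26/19)
S = 1083/26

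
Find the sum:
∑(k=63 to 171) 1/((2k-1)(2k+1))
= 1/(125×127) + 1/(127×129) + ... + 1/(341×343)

Partial fractions: 1/((2k-1)(2k+1)) = (1/2)[1/(2k-1) - 1/(2k+1)]
The series telescopes:
= (1/2)[1/125 - 1/343]
= 109/42875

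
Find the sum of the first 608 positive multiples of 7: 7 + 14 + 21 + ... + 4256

Factor out 7: = 7(1 + 2 + ... + 608) = 7 × n(n+1)/2
= 7 × 608×609/2
= 7 × 185136
= 1295952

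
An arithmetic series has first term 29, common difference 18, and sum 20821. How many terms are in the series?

Using S = n/2 × [2a + (n-1)d]
20821 = n/2 × [2(29) + (n-1)(18)]
20821 = n/2 × [58 + 18n - 18]
41642 = n × [40 + 18n]
18n² + (40)n - 41642 = 0
Discriminant: Δ = (40)² - 4(18)(-41642) = 1600 + 2998224 = 2999824
√Δ = 1732
n = [-(40) + √Δ] / (2·18) = (-40 + 1732) / 36 = 1692 / 36 = 47
(The negative root is discarded since n must be a positive integer.)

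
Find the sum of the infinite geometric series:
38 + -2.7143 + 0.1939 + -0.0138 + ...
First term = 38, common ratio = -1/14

For |r| < 1, S = a / (1 - r)
S = 38 / (1 - (-1/14))
S = 38 / (15/14)
S = 532/15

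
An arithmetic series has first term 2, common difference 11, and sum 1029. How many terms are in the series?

Using S = n/2 × [2a + (n-1)d]
1029 = n/2 × [2(2) + (n-1)(11)]
1029 = n/2 × [4 + 11n - 11]
2058 = n × [-7 + 11n]
11n² + (-7)n - 2058 = 0
Discriminant: Δ = (-7)² - 4(11)(-2058) = 49 + 90552 = 90601
√Δ = 301
n = [-(-7) + √Δ] / (2·11) = (7 + 301) / 22 = 308 / 22 = 14
(The negative root is discarded since n must be a positive integer.)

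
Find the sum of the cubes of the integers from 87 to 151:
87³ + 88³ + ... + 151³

Use ∑_{k=1}^{n} k³ = [n(n+1)/2]², then subtract the first 86 terms.
∑_{k=1}^{151} k³ = [151×152/2]² = 11476² = 131698576
∑_{k=1}^{86} k³ = [86×87/2]² = 3741² = 13995081
∑_{k=87}^{151} k³ = 131698576 - 13995081 = 117703495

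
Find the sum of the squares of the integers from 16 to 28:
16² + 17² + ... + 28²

Use ∑_{k=1}^{n} k² = n(n+1)(2n+1)/6, then subtract the first 15 terms.
∑_{k=1}^{28} k² = 28×29×57/6 = 7714
∑_{k=1}^{15} k² = 15×16×31/6 = 1240
∑_{k=16}^{28} k² = 7714 - 1240 = 6474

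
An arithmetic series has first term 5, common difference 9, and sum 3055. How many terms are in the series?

Using S = n/2 × [2a + (n-1)d]
3055 = n/2 × [2(5) + (n-1)(9)]
3055 = n/2 × [10 + 9n - 9]
6110 = n × [1 + 9n]
9n² + (1)n - 6110 = 0
Discriminant: Δ = (1)² - 4(9)(-6110) = 1 + 219960 = 219961
√Δ = 469
n = [-(1) + √Δ] / (2·9) = (-1 + 469) / 18 = 468 / 18 = 26
(The negative root is discarded since n must be a positive integer.)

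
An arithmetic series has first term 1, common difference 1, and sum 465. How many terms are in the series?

Using S = n/2 × [2a + (n-1)d]
465 = n/2 × [2(1) + (n-1)(1)]
465 = n/2 × [2 + 1n - 1]
930 = n × [1 + 1n]
1n² + (1)n - 930 = 0
Discriminant: Δ = (1)² - 4(1)(-930) = 1 + 3720 = 3721
√Δ = 61
n = [-(1) + √Δ] / (2·1) = (-1 + 61) / 2 = 60 / 2 = 30
(The negative root is discarded since n must be a positive integer.)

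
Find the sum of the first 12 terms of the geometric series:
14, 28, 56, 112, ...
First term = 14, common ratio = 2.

Sₙ = a(1 - rⁿ) / (1 - r)
S_12 = 14(1 - 2^12) / (1 - 2)
S_12 = 14(1 - 4096) / (-1)
S_12 = 57330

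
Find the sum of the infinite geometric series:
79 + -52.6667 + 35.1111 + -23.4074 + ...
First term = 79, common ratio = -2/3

For |r| < 1, S = a / (1 - r)
S = 79 / (1 - (-2/3))
S = 79 / (5/3)
S = 237/5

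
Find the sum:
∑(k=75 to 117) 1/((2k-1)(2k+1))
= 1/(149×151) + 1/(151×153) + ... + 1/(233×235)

Partial fractions: 1/((2k-1)(2k+1)) = (1/2)[1/(2k-1) - 1/(2k+1)]
The series telescopes:
= (1/2)[1/149 - 1/235]
= 43/35015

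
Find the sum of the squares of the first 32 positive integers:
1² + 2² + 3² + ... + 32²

Formula: ∑k² = n(n+1)(2n+1)/6
= 32×33×65/6
= 68640/6
= 11440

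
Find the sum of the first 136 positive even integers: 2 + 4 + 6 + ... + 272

Sum of first n even numbers = n(n+1)
= 136×137
= 18632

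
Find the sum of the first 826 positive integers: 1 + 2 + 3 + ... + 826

Formula: ∑k = n(n+1)/2
= 826×827/2
= 683102/2
= 341551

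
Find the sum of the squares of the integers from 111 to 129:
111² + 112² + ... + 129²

Use ∑_{k=1}^{n} k² = n(n+1)(2n+1)/6, then subtract the first 110 terms.
∑_{k=1}^{129} k² = 129×130×259/6 = 723905
∑_{k=1}^{110} k² = 110×111×221/6 = 449735
∑_{k=111}^{129} k² = 723905 - 449735 = 274170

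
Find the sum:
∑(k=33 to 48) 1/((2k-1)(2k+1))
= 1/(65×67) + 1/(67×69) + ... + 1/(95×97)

Partial fractions: 1/((2k-1)(2k+1)) = (1/2)[1/(2k-1) - 1/(2k+1)]
The series telescopes:
= (1/2)[1/65 - 1/97]
= 16/6305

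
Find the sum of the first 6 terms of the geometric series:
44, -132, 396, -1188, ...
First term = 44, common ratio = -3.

Sₙ = a(1 - rⁿ) / (1 - r)
S_6 = 44(1 - (-3)^6) / (1 - (-3))
S_6 = 44(1 - 729) / (4)
S_6 = -8008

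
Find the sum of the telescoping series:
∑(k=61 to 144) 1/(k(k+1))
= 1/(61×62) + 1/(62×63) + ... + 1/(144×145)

Partial fractions: 1/(k(k+1)) = 1/k - 1/(k+1)
The series telescopes:
= (1/61 - 1/62) + (1/62 - 1/63) + ... + (1/144 - 1/145)
= 1/61 - 1/145
= 84/8845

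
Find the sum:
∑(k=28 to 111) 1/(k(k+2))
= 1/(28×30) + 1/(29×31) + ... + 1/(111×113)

Partial fractions: 1/(k(k+2)) = (1/2)[1/k - 1/(k+2)]
Telescoping leaves the first two and last two terms:
= (1/2)[1/28 + 1/29 - 1/112 - 1/113]
= 19239/734048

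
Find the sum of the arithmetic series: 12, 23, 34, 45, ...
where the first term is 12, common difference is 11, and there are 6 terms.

Sₙ = n/2 × (first + last)
Last term = a + (n-1)d = 12 + (6-1)×11 = 67
S_6 = 6/2 × (12 + 67)
S_6 = 6/2 × 79 = 237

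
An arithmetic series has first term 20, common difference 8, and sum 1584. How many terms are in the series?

Using S = n/2 × [2a + (n-1)d]
1584 = n/2 × [2(20) + (n-1)(8)]
1584 = n/2 × [40 + 8n - 8]
3168 = n × [32 + 8n]
8n² + (32)n - 3168 = 0
Discriminant: Δ = (32)² - 4(8)(-3168) = 1024 + 101376 = 102400
√Δ = 320
n = [-(32) + √Δ] / (2·8) = (-32 + 320) / 16 = 288 / 16 = 18
(The negative root is discarded since n must be a positive integer.)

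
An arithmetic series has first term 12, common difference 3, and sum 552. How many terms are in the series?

Using S = n/2 × [2a + (n-1)d]
552 = n/2 × [2(12) + (n-1)(3)]
552 = n/2 × [24 + 3n - 3]
1104 = n × [21 + 3n]
3n² + (21)n - 1104 = 0
Discriminant: Δ = (21)² - 4(3)(-1104) = 441 + 13248 = 13689
√Δ = 117
n = [-(21) + √Δ] / (2·3) = (-21 + 117) / 6 = 96 / 6 = 16
(The negative root is discarded since n must be a positive integer.)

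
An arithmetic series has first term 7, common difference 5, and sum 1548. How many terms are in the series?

Using S = n/2 × [2a + (n-1)d]
1548 = n/2 × [2(7) + (n-1)(5)]
1548 = n/2 × [14 + 5n - 5]
3096 = n × [9 + 5n]
5n² + (9)n - 3096 = 0
Discriminant: Δ = (9)² - 4(5)(-3096) = 81 + 61920 = 62001
√Δ = 249
n = [-(9) + √Δ] / (2·5) = (-9 + 249) / 10 = 240 / 10 = 24
(The negative root is discarded since n must be a positive integer.)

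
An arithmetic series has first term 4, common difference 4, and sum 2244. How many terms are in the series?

Using S = n/2 × [2a + (n-1)d]
2244 = n/2 × [2(4) + (n-1)(4)]
2244 = n/2 × [8 + 4n - 4]
4488 = n × [4 + 4n]
4n² + (4)n - 4488 = 0
Discriminant: Δ = (4)² - 4(4)(-4488) = 16 + 71808 = 71824
√Δ = 268
n = [-(4) + √Δ] / (2·4) = (-4 + 268) / 8 = 264 / 8 = 33
(The negative root is discarded since n must be a positive integer.)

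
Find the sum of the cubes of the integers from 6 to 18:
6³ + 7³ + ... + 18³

Use ∑_{k=1}^{n} k³ = [n(n+1)/2]², then subtract the first 5 terms.
∑_{k=1}^{18} k³ = [18×19/2]² = 171² = 29241
∑_{k=1}^{5} k³ = [5×6/2]² = 15² = 225
∑_{k=6}^{18} k³ = 29241 - 225 = 29016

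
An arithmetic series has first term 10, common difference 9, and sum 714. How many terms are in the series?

Using S = n/2 × [2a + (n-1)d]
714 = n/2 × [2(10) + (n-1)(9)]
714 = n/2 × [20 + 9n - 9]
1428 = n × [11 + 9n]
9n² + (11)n - 1428 = 0
Discriminant: Δ = (11)² - 4(9)(-1428) = 121 + 51408 = 51529
√Δ = 227
n = [-(11) + √Δ] / (2·9) = (-11 + 227) / 18 = 216 / 18 = 12
(The negative root is discarded since n must be a positive integer.)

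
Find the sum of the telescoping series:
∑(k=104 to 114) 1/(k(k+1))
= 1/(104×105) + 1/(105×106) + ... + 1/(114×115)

Partial fractions: 1/(k(k+1)) = 1/k - 1/(k+1)
The series telescopes:
= (1/104 - 1/105) + (1/105 - 1/106) + ... + (1/114 - 1/115)
= 1/104 - 1/115
= 11/11960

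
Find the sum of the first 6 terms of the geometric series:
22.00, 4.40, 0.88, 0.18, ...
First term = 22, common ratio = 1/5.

Sₙ = a(1 - rⁿ) / (1 - r)
S_6 = 22(1 - (1/5)^6) / (1 - (1/5))
S_6 = 22(1 - (1/15625)) / (4/5)
S_6 = 85932/3125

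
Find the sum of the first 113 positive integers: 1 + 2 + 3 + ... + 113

Formula: ∑k = n(n+1)/2
= 113×114/2
= 12882/2
= 6441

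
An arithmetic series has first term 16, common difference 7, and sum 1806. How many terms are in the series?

Using S = n/2 × [2a + (n-1)d]
1806 = n/2 × [2(16) + (n-1)(7)]
1806 = n/2 × [32 + 7n - 7]
3612 = n × [25 + 7n]
7n² + (25)n - 3612 = 0
Discriminant: Δ = (25)² - 4(7)(-3612) = 625 + 101136 = 101761
√Δ = 319
n = [-(25) + √Δ] / (2·7) = (-25 + 319) / 14 = 294 / 14 = 21
(The negative root is discarded since n must be a positive integer.)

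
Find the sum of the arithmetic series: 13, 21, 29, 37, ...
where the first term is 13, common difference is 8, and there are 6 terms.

Sₙ = n/2 × (first + last)
Last term = a + (n-1)d = 13 + (6-1)×8 = 53
S_6 = 6/2 × (13 + 53)
S_6 = 6/2 × 66 = 198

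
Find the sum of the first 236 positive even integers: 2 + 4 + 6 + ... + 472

Sum of first n even numbers = n(n+1)
= 236×237
= 55932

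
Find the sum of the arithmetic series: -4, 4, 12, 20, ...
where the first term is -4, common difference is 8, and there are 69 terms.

Sₙ = n/2 × (first + last)
Last term = a + (n-1)d = -4 + (69-1)×8 = 540
S_69 = 69/2 × (-4 + 540)
S_69 = 69/2 × 536 = 18492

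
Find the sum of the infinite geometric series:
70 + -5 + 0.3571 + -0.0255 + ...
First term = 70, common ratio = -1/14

For |r| < 1, S = a / (1 - r)
S = 70 / (1 - (-1/14))
S = 70 / (15/14)
S = 196/3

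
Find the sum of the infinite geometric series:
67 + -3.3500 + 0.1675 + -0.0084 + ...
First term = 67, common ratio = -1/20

For |r| < 1, S = a / (1 - r)
S = 67 / (1 - (-1/20))
S = 67 / (21/20)
S = 1340/21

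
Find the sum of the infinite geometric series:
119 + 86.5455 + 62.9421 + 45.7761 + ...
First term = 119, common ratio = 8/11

For |r| < 1, S = a / (1 - r)
S = 119 / (1 - (8/11))
S = 119 / (3/11)
S = 1309/3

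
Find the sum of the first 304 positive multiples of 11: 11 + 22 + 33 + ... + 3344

Factor out 11: = 11(1 + 2 + ... + 304) = 11 × n(n+1)/2
= 11 × 304×305/2
= 11 × 46360
= 509960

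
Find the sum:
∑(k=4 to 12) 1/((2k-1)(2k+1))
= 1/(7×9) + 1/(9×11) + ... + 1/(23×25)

Partial fractions: 1/((2k-1)(2k+1)) = (1/2)[1/(2k-1) - 1/(2k+1)]
The series telescopes:
= (1/2)[1/7 - 1/25]
= 9/175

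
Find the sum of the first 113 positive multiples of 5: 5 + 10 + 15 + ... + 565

Factor out 5: = 5(1 + 2 + ... + 113) = 5 × n(n+1)/2
= 5 × 113×114/2
= 5 × 6441
= 32205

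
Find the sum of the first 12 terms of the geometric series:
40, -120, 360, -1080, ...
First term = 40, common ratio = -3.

Sₙ = a(1 - rⁿ) / (1 - r)
S_12 = 40(1 - (-3)^12) / (1 - (-3))
S_12 = 40(1 - 531441) / (4)
S_12 = -5314400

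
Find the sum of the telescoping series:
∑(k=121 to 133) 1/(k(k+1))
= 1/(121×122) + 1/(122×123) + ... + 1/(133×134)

Partial fractions: 1/(k(k+1)) = 1/k - 1/(k+1)
The series telescopes:
= (1/121 - 1/122) + (1/122 - 1/123) + ... + (1/133 - 1/134)
= 1/121 - 1/134
= 13/16214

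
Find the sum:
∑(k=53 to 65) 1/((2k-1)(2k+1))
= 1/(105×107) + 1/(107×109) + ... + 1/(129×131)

Partial fractions: 1/((2k-1)(2k+1)) = (1/2)[1/(2k-1) - 1/(2k+1)]
The series telescopes:
= (1/2)[1/105 - 1/131]
= 13/13755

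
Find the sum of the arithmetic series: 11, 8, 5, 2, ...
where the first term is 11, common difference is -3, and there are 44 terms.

Sₙ = n/2 × (first + last)
Last term = a + (n-1)d = 11 + (44-1)×(-3) = -118
S_44 = 44/2 × (11 + (-118))
S_44 = 44/2 × (-107) = -2354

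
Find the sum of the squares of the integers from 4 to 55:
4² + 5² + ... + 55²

Use ∑_{k=1}^{n} k² = n(n+1)(2n+1)/6, then subtract the first 3 terms.
∑_{k=1}^{55} k² = 55×56×111/6 = 56980
∑_{k=1}^{3} k² = 3×4×7/6 = 14
∑_{k=4}^{55} k² = 56980 - 14 = 56966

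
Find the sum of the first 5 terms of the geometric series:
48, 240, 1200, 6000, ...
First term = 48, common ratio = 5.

Sₙ = a(1 - rⁿ) / (1 - r)
S_5 = 48(1 - 5^5) / (1 - 5)
S_5 = 48(1 - 3125) / (-4)
S_5 = 37488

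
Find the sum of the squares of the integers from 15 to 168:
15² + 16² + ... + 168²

Use ∑_{k=1}^{n} k² = n(n+1)(2n+1)/6, then subtract the first 14 terms.
∑_{k=1}^{168} k² = 168×169×337/6 = 1594684
∑_{k=1}^{14} k² = 14×15×29/6 = 1015
∑_{k=15}^{168} k² = 1594684 - 1015 = 1593669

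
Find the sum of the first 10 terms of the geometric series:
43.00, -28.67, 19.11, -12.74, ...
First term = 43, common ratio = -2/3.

Sₙ = a(1 - rⁿ) / (1 - r)
S_10 = 43(1 - (-2/3)^10) / (1 - (-2/3))
S_10 = 43(1 - (1024/59049)) / (5/3)
S_10 = 499015/19683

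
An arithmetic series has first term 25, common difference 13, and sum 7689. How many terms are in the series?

Using S = n/2 × [2a + (n-1)d]
7689 = n/2 × [2(25) + (n-1)(13)]
7689 = n/2 × [50 + 13n - 13]
15378 = n × [37 + 13n]
13n² + (37)n - 15378 = 0
Discriminant: Δ = (37)² - 4(13)(-15378) = 1369 + 799656 = 801025
√Δ = 895
n = [-(37) + √Δ] / (2·13) = (-37 + 895) / 26 = 858 / 26 = 33
(The negative root is discarded since n must be a positive integer.)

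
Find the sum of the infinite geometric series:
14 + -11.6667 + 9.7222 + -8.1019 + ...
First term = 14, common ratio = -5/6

For |r| < 1, S = a / (1 - r)
S = 14 / (1 - (-5/6))
S = 14 / (11/6)
S = 84/11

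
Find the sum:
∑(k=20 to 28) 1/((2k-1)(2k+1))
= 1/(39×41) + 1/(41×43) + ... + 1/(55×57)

Partial fractions: 1/((2k-1)(2k+1)) = (1/2)[1/(2k-1) - 1/(2k+1)]
The series telescopes:
= (1/2)[1/39 - 1/57]
= 1/247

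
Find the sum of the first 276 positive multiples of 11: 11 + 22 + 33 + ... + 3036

Factor out 11: = 11(1 + 2 + ... + 276) = 11 × n(n+1)/2
= 11 × 276×277/2
= 11 × 38226
= 420486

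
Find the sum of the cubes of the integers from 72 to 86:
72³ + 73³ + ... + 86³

Use ∑_{k=1}^{n} k³ = [n(n+1)/2]², then subtract the first 71 terms.
∑_{k=1}^{86} k³ = [86×87/2]² = 3741² = 13995081
∑_{k=1}^{71} k³ = [71×72/2]² = 2556² = 6533136
∑_{k=72}^{86} k³ = 13995081 - 6533136 = 7461945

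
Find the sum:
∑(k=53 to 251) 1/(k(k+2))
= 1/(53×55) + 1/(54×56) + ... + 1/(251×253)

Partial fractions: 1/(k(k+2)) = (1/2)[1/k - 1/(k+2)]
Telescoping leaves the first two and last two terms:
= (1/2)[1/53 + 1/54 - 1/252 - 1/253]
= 298699/20274408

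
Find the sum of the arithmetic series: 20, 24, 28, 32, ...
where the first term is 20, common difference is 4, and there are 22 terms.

Sₙ = n/2 × (first + last)
Last term = a + (n-1)d = 20 + (22-1)×4 = 104
S_22 = 22/2 × (20 + 104)
S_22 = 22/2 × 124 = 1364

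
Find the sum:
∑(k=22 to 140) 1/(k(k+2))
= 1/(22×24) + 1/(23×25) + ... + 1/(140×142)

Partial fractions: 1/(k(k+2)) = (1/2)[1/k - 1/(k+2)]
Telescoping leaves the first two and last two terms:
= (1/2)[1/22 + 1/23 - 1/141 - 1/142]
= 94724/2532783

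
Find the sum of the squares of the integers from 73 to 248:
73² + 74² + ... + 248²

Use ∑_{k=1}^{n} k² = n(n+1)(2n+1)/6, then subtract the first 72 terms.
∑_{k=1}^{248} k² = 248×249×497/6 = 5115124
∑_{k=1}^{72} k² = 72×73×145/6 = 127020
∑_{k=73}^{248} k² = 5115124 - 127020 = 4988104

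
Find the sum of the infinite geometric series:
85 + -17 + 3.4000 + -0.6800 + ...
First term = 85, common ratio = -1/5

For |r| < 1, S = a / (1 - r)
S = 85 / (1 - (-1/5))
S = 85 / (6/5)
S = 425/6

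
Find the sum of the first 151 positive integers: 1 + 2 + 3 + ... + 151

Formula: ∑k = n(n+1)/2
= 151×152/2
= 22952/2
= 11476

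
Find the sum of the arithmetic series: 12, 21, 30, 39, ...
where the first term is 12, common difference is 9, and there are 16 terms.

Sₙ = n/2 × (first + last)
Last term = a + (n-1)d = 12 + (16-1)×9 = 147
S_16 = 16/2 × (12 + 147)
S_16 = 16/2 × 159 = 1272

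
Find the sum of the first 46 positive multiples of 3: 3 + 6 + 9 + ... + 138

Factor out 3: = 3(1 + 2 + ... + 46) = 3 × n(n+1)/2
= 3 × 46×47/2
= 3 × 1081
= 3243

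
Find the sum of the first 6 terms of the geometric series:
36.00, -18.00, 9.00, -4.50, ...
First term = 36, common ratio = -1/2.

Sₙ = a(1 - rⁿ) / (1 - r)
S_6 = 36(1 - (-1/2)^6) / (1 - (-1/2))
S_6 = 36(1 - (1/64)) / (3/2)
S_6 = 189/8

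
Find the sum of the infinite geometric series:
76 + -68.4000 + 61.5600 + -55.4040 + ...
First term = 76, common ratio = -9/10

For |r| < 1, S = a / (1 - r)
S = 76 / (1 - (-9/10))
S = 76 / (19/10)
S = 40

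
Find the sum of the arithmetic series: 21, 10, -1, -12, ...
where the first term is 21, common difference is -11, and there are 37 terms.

Sₙ = n/2 × (first + last)
Last term = a + (n-1)d = 21 + (37-1)×(-11) = -375
S_37 = 37/2 × (21 + (-375))
S_37 = 37/2 × (-354) = -6549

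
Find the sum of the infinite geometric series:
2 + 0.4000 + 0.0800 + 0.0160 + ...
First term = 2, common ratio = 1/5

For |r| < 1, S = a / (1 - r)
S = 2 / (1 - (1/5))
S = 2 / (4/5)
S = 5/2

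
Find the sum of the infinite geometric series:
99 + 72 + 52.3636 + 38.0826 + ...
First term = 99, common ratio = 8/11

For |r| < 1, S = a / (1 - r)
S = 99 / (1 - (8/11))
S = 99 / (3/11)
S = 363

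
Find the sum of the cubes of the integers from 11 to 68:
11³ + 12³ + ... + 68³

Use ∑_{k=1}^{n} k³ = [n(n+1)/2]², then subtract the first 10 terms.
∑_{k=1}^{68} k³ = [68×69/2]² = 2346² = 5503716
∑_{k=1}^{10} k³ = [10×11/2]² = 55² = 3025
∑_{k=11}^{68} k³ = 5503716 - 3025 = 5500691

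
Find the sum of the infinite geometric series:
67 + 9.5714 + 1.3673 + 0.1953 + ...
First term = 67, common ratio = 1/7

For |r| < 1, S = a / (1 - r)
S = 67 / (1 - (1/7))
S = 67 / (6/7)
S = 469/6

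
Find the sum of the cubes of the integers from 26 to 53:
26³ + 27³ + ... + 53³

Use ∑_{k=1}^{n} k³ = [n(n+1)/2]², then subtract the first 25 terms.
∑_{k=1}^{53} k³ = [53×54/2]² = 1431² = 2047761
∑_{k=1}^{25} k³ = [25×26/2]² = 325² = 105625
∑_{k=26}^{53} k³ = 2047761 - 105625 = 1942136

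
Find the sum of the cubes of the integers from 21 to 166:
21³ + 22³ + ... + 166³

Use ∑_{k=1}^{n} k³ = [n(n+1)/2]², then subtract the first 20 terms.
∑_{k=1}^{166} k³ = [166×167/2]² = 13861² = 192127321
∑_{k=1}^{20} k³ = [20×21/2]² = 210² = 44100
∑_{k=21}^{166} k³ = 192127321 - 44100 = 192083221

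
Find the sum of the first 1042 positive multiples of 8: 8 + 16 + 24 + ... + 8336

Factor out 8: = 8(1 + 2 + ... + 1042) = 8 × n(n+1)/2
= 8 × 1042×1043/2
= 8 × 543403
= 4347224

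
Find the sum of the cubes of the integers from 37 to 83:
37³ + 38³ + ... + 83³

Use ∑_{k=1}^{n} k³ = [n(n+1)/2]², then subtract the first 36 terms.
∑_{k=1}^{83} k³ = [83×84/2]² = 3486² = 12152196
∑_{k=1}^{36} k³ = [36×37/2]² = 666² = 443556
∑_{k=37}^{83} k³ = 12152196 - 443556 = 11708640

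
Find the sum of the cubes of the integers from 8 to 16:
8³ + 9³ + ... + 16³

Use ∑_{k=1}^{n} k³ = [n(n+1)/2]², then subtract the first 7 terms.
∑_{k=1}^{16} k³ = [16×17/2]² = 136² = 18496
∑_{k=1}^{7} k³ = [7×8/2]² = 28² = 784
∑_{k=8}^{16} k³ = 18496 - 784 = 17712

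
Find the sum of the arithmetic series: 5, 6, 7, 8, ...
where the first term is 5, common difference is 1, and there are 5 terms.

Sₙ = n/2 × (first + last)
Last term = a + (n-1)d = 5 + (5-1)×1 = 9
S_5 = 5/2 × (5 + 9)
S_5 = 5/2 × 14 = 35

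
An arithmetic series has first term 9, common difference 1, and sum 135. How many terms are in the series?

Using S = n/2 × [2a + (n-1)d]
135 = n/2 × [2(9) + (n-1)(1)]
135 = n/2 × [18 + 1n - 1]
270 = n × [17 + 1n]
1n² + (17)n - 270 = 0
Discriminant: Δ = (17)² - 4(1)(-270) = 289 + 1080 = 1369
√Δ = 37
n = [-(17) + √Δ] / (2·1) = (-17 + 37) / 2 = 20 / 2 = 10
(The negative root is discarded since n must be a positive integer.)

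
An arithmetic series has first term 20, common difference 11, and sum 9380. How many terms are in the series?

Using S = n/2 × [2a + (n-1)d]
9380 = n/2 × [2(20) + (n-1)(11)]
9380 = n/2 × [40 + 11n - 11]
18760 = n × [29 + 11n]
11n² + (29)n - 18760 = 0
Discriminant: Δ = (29)² - 4(11)(-18760) = 841 + 825440 = 826281
√Δ = 909
n = [-(29) + √Δ] / (2·11) = (-29 + 909) / 22 = 880 / 22 = 40
(The negative root is discarded since n must be a positive integer.)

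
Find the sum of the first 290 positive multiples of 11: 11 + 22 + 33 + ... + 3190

Factor out 11: = 11(1 + 2 + ... + 290) = 11 × n(n+1)/2
= 11 × 290×291/2
= 11 × 42195
= 464145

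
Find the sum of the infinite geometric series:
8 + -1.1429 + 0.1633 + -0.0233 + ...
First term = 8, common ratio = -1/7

For |r| < 1, S = a / (1 - r)
S = 8 / (1 - (-1/7))
S = 8 / (8/7)
S = 7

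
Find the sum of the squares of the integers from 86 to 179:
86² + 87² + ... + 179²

Use ∑_{k=1}^{n} k² = n(n+1)(2n+1)/6, then subtract the first 85 terms.
∑_{k=1}^{179} k² = 179×180×359/6 = 1927830
∑_{k=1}^{85} k² = 85×86×171/6 = 208335
∑_{k=86}^{179} k² = 1927830 - 208335 = 1719495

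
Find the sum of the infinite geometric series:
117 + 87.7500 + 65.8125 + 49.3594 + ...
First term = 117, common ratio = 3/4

For |r| < 1, S = a / (1 - r)
S = 117 / (1 - (3/4))
S = 117 / (1/4)
S = 468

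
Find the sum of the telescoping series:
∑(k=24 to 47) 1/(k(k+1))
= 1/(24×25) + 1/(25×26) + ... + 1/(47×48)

Partial fractions: 1/(k(k+1)) = 1/k - 1/(k+1)
The series telescopes:
= (1/24 - 1/25) + (1/25 - 1/26) + ... + (1/47 - 1/48)
= 1/24 - 1/48
= 1/48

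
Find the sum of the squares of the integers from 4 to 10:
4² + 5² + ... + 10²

Use ∑_{k=1}^{n} k² = n(n+1)(2n+1)/6, then subtract the first 3 terms.
∑_{k=1}^{10} k² = 10×11×21/6 = 385
∑_{k=1}^{3} k² = 3×4×7/6 = 14
∑_{k=4}^{10} k² = 385 - 14 = 371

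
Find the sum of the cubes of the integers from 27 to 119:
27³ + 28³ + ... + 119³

Use ∑_{k=1}^{n} k³ = [n(n+1)/2]², then subtract the first 26 terms.
∑_{k=1}^{119} k³ = [119×120/2]² = 7140² = 50979600
∑_{k=1}^{26} k³ = [26×27/2]² = 351² = 123201
∑_{k=27}^{119} k³ = 50979600 - 123201 = 50856399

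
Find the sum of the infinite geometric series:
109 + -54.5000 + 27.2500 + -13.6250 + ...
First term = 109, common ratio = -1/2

For |r| < 1, S = a / (1 - r)
S = 109 / (1 - (-1/2))
S = 109 / (3/2)
S = 218/3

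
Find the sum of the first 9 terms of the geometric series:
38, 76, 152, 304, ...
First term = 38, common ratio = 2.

Sₙ = a(1 - rⁿ) / (1 - r)
S_9 = 38(1 - 2^9) / (1 - 2)
S_9 = 38(1 - 512) / (-1)
S_9 = 19418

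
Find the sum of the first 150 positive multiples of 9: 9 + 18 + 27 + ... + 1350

Factor out 9: = 9(1 + 2 + ... + 150) = 9 × n(n+1)/2
= 9 × 150×151/2
= 9 × 11325
= 101925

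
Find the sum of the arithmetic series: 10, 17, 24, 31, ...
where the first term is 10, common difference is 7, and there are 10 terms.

Sₙ = n/2 × (first + last)
Last term = a + (n-1)d = 10 + (10-1)×7 = 73
S_10 = 10/2 × (10 + 73)
S_10 = 10/2 × 83 = 415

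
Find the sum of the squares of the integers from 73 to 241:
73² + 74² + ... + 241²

Use ∑_{k=1}^{n} k² = n(n+1)(2n+1)/6, then subtract the first 72 terms.
∑_{k=1}^{241} k² = 241×242×483/6 = 4694921
∑_{k=1}^{72} k² = 72×73×145/6 = 127020
∑_{k=73}^{241} k² = 4694921 - 127020 = 4567901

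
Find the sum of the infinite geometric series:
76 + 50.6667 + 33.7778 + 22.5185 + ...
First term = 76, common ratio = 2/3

For |r| < 1, S = a / (1 - r)
S = 76 / (1 - (2/3))
S = 76 / (1/3)
S = 228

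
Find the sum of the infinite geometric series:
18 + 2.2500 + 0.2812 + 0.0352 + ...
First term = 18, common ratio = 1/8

For |r| < 1, S = a / (1 - r)
S = 18 / (1 - (1/8))
S = 18 / (7/8)
S = 144/7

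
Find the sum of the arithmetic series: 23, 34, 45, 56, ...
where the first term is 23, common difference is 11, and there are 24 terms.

Sₙ = n/2 × (first + last)
Last term = a + (n-1)d = 23 + (24-1)×11 = 276
S_24 = 24/2 × (23 + 276)
S_24 = 24/2 × 299 = 3588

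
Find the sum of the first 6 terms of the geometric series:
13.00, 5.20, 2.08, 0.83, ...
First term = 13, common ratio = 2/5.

Sₙ = a(1 - rⁿ) / (1 - r)
S_6 = 13(1 - (2/5)^6) / (1 - (2/5))
S_6 = 13(1 - (64/15625)) / (3/5)
S_6 = 67431/3125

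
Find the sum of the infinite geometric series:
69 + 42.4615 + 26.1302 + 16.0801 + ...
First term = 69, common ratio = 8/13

For |r| < 1, S = a / (1 - r)
S = 69 / (1 - (8/13))
S = 69 / (5/13)
S = 897/5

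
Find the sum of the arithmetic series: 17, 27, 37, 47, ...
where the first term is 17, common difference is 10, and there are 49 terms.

Sₙ = n/2 × (first + last)
Last term = a + (n-1)d = 17 + (49-1)×10 = 497
S_49 = 49/2 × (17 + 497)
S_49 = 49/2 × 514 = 12593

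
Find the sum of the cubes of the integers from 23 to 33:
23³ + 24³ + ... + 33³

Use ∑_{k=1}^{n} k³ = [n(n+1)/2]², then subtract the first 22 terms.
∑_{k=1}^{33} k³ = [33×34/2]² = 561² = 314721
∑_{k=1}^{22} k³ = [22×23/2]² = 253² = 64009
∑_{k=23}^{33} k³ = 314721 - 64009 = 250712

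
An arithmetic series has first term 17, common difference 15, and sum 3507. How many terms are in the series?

Using S = n/2 × [2a + (n-1)d]
3507 = n/2 × [2(17) + (n-1)(15)]
3507 = n/2 × [34 + 15n - 15]
7014 = n × [19 + 15n]
15n² + (19)n - 7014 = 0
Discriminant: Δ = (19)² - 4(15)(-7014) = 361 + 420840 = 421201
√Δ = 649
n = [-(19) + √Δ] / (2·15) = (-19 + 649) / 30 = 630 / 30 = 21
(The negative root is discarded since n must be a positive integer.)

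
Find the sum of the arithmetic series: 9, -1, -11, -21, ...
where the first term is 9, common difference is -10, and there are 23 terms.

Sₙ = n/2 × (first + last)
Last term = a + (n-1)d = 9 + (23-1)×(-10) = -211
S_23 = 23/2 × (9 + (-211))
S_23 = 23/2 × (-202) = -2323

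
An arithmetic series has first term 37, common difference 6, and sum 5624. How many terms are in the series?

Using S = n/2 × [2a + (n-1)d]
5624 = n/2 × [2(37) + (n-1)(6)]
5624 = n/2 × [74 + 6n - 6]
11248 = n × [68 + 6n]
6n² + (68)n - 11248 = 0
Discriminant: Δ = (68)² - 4(6)(-11248) = 4624 + 269952 = 274576
√Δ = 524
n = [-(68) + √Δ] / (2·6) = (-68 + 524) / 12 = 456 / 12 = 38
(The negative root is discarded since n must be a positive integer.)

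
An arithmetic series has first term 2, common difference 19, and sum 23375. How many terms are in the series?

Using S = n/2 × [2a + (n-1)d]
23375 = n/2 × [2(2) + (n-1)(19)]
23375 = n/2 × [4 + 19n - 19]
46750 = n × [-15 + 19n]
19n² + (-15)n - 46750 = 0
Discriminant: Δ = (-15)² - 4(19)(-46750) = 225 + 3553000 = 3553225
√Δ = 1885
n = [-(-15) + √Δ] / (2·19) = (15 + 1885) / 38 = 1900 / 38 = 50
(The negative root is discarded since n must be a positive integer.)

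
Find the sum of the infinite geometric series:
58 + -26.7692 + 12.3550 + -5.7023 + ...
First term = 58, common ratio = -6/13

For |r| < 1, S = a / (1 - r)
S = 58 / (1 - (-6/13))
S = 58 / (19/13)
S = 754/19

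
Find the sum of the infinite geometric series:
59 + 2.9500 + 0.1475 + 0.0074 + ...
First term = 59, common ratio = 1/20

For |r| < 1, S = a / (1 - r)
S = 59 / (1 - (1/20))
S = 59 / (19/20)
S = 1180/19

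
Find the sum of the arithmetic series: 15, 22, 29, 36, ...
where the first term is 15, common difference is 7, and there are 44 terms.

Sₙ = n/2 × (first + last)
Last term = a + (n-1)d = 15 + (44-1)×7 = 316
S_44 = 44/2 × (15 + 316)
S_44 = 44/2 × 331 = 7282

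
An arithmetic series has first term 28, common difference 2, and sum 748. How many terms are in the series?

Using S = n/2 × [2a + (n-1)d]
748 = n/2 × [2(28) + (n-1)(2)]
748 = n/2 × [56 + 2n - 2]
1496 = n × [54 + 2n]
2n² + (54)n - 1496 = 0
Discriminant: Δ = (54)² - 4(2)(-1496) = 2916 + 11968 = 14884
√Δ = 122
n = [-(54) + √Δ] / (2·2) = (-54 + 122) / 4 = 68 / 4 = 17
(The negative root is discarded since n must be a positive integer.)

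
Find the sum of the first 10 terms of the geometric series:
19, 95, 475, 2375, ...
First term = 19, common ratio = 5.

Sₙ = a(1 - rⁿ) / (1 - r)
S_10 = 19(1 - 5^10) / (1 - 5)
S_10 = 19(1 - 9765625) / (-4)
S_10 = 46386714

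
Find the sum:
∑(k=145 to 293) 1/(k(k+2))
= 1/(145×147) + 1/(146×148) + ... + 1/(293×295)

Partial fractions: 1/(k(k+2)) = (1/2)[1/k - 1/(k+2)]
Telescoping leaves the first two and last two terms:
= (1/2)[1/145 + 1/146 - 1/294 - 1/295]
= 127693/36721482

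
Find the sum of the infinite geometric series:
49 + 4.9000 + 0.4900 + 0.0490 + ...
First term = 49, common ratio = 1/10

For |r| < 1, S = a / (1 - r)
S = 49 / (1 - (1/10))
S = 49 / (9/10)
S = 490/9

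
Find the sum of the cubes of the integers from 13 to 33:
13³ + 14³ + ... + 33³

Use ∑_{k=1}^{n} k³ = [n(n+1)/2]², then subtract the first 12 terms.
∑_{k=1}^{33} k³ = [33×34/2]² = 561² = 314721
∑_{k=1}^{12} k³ = [12×13/2]² = 78² = 6084
∑_{k=13}^{33} k³ = 314721 - 6084 = 308637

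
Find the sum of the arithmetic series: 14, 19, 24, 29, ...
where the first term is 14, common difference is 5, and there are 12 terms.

Sₙ = n/2 × (first + last)
Last term = a + (n-1)d = 14 + (12-1)×5 = 69
S_12 = 12/2 × (14 + 69)
S_12 = 12/2 × 83 = 498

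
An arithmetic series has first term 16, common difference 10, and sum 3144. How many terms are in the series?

Using S = n/2 × [2a + (n-1)d]
3144 = n/2 × [2(16) + (n-1)(10)]
3144 = n/2 × [32 + 10n - 10]
6288 = n × [22 + 10n]
10n² + (22)n - 6288 = 0
Discriminant: Δ = (22)² - 4(10)(-6288) = 484 + 251520 = 252004
√Δ = 502
n = [-(22) + √Δ] / (2·10) = (-22 + 502) / 20 = 480 / 20 = 24
(The negative root is discarded since n must be a positive integer.)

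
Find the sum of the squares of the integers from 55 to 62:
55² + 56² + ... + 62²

Use ∑_{k=1}^{n} k² = n(n+1)(2n+1)/6, then subtract the first 54 terms.
∑_{k=1}^{62} k² = 62×63×125/6 = 81375
∑_{k=1}^{54} k² = 54×55×109/6 = 53955
∑_{k=55}^{62} k² = 81375 - 53955 = 27420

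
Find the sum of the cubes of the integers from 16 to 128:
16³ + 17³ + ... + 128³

Use ∑_{k=1}^{n} k³ = [n(n+1)/2]², then subtract the first 15 terms.
∑_{k=1}^{128} k³ = [128×129/2]² = 8256² = 68161536
∑_{k=1}^{15} k³ = [15×16/2]² = 120² = 14400
∑_{k=16}^{128} k³ = 68161536 - 14400 = 68147136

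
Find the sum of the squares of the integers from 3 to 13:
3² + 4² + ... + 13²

Use ∑_{k=1}^{n} k² = n(n+1)(2n+1)/6, then subtract the first 2 terms.
∑_{k=1}^{13} k² = 13×14×27/6 = 819
∑_{k=1}^{2} k² = 2×3×5/6 = 5
∑_{k=3}^{13} k² = 819 - 5 = 814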